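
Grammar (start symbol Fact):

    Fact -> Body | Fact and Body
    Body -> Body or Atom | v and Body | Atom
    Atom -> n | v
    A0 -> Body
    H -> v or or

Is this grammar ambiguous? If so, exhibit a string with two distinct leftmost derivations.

Ambiguous

Witness: v and n

Derivation 1: Fact ⇒ Body ⇒ v and Body ⇒ v and Atom ⇒ v and n
Derivation 2: Fact ⇒ Fact and Body ⇒ Body and Body ⇒ Atom and Body ⇒ v and Body ⇒ v and Atom ⇒ v and n

Two distinct leftmost derivations for the same string.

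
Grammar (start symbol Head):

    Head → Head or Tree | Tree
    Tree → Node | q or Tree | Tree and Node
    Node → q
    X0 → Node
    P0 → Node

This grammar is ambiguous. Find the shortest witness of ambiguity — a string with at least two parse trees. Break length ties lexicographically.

q or q

length 1: no string has ≥2 trees
length 3: q or q has 2 parse trees

Two derivations of q or q:
  Head ⇒ Head or Tree ⇒ Tree or Tree ⇒ Node or Tree ⇒ q or Tree ⇒ q or Node ⇒ q or q
  Head ⇒ Tree ⇒ q or Tree ⇒ q or Node ⇒ q or q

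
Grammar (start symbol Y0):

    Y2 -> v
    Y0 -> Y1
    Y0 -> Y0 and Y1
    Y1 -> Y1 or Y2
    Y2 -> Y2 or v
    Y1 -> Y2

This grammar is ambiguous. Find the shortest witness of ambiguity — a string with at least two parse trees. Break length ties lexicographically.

length 1: no string has ≥2 trees
length 3: v or v has 2 parse trees

Two derivations of v or v:
  Y0 ⇒ Y1 ⇒ Y1 or Y2 ⇒ Y2 or Y2 ⇒ v or Y2 ⇒ v or v
  Y0 ⇒ Y1 ⇒ Y2 ⇒ Y2 or v ⇒ v or v

v or v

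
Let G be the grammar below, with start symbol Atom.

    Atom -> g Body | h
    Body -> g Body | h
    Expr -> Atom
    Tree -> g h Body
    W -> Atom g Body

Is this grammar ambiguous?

(Expr, Tree, W are unreachable from Atom, so their rules don't affect L(Atom).) The reachable rules are right-linear with at most one rule per (nonterminal, next-terminal) pair. Each input token forces the next rule, so parsing is deterministic.

Unambiguous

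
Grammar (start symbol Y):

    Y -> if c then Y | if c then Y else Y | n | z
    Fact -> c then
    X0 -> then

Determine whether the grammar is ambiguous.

Ambiguous

Witness: if c then if c then n else n

Derivation 1: Y ⇒ if c then Y ⇒ if c then if c then Y else Y ⇒ if c then if c then n else Y ⇒ if c then if c then n else n
Derivation 2: Y ⇒ if c then Y else Y ⇒ if c then if c then Y else Y ⇒ if c then if c then n else Y ⇒ if c then if c then n else n

Two distinct leftmost derivations for the same string.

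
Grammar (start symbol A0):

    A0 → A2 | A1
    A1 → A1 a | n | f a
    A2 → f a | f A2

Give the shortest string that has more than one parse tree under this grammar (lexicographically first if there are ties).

f a

length 1: no string has ≥2 trees
length 2: f a has 2 parse trees

Two derivations of f a:
  A0 ⇒ A2 ⇒ f a
  A0 ⇒ A1 ⇒ f a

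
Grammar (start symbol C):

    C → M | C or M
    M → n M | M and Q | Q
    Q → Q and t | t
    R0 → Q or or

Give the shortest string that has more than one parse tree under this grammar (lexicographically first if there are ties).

t and t

length 1: no string has ≥2 trees
length 2: no string has ≥2 trees
length 3: t and t has 2 parse trees

Two derivations of t and t:
  C ⇒ M ⇒ M and Q ⇒ Q and Q ⇒ t and Q ⇒ t and t
  C ⇒ M ⇒ Q ⇒ Q and t ⇒ t and t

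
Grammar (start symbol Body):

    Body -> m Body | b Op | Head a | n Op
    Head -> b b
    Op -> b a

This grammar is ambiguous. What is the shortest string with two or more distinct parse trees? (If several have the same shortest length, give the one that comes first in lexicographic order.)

b b a

length 3: b b a has 2 parse trees

Two derivations of b b a:
  Body ⇒ b Op ⇒ b b a
  Body ⇒ Head a ⇒ b b a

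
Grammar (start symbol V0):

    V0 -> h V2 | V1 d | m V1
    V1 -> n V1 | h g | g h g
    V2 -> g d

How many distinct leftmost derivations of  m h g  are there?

1

Parse trees for m h g:
  [V0 m [V1 h g]]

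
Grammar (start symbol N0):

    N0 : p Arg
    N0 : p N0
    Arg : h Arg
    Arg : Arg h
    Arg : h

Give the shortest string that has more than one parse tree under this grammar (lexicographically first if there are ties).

length 2: no string has ≥2 trees
length 3: p h h has 2 parse trees

Two derivations of p h h:
  N0 ⇒ p Arg ⇒ p h Arg ⇒ p h h
  N0 ⇒ p Arg ⇒ p Arg h ⇒ p h h

p h h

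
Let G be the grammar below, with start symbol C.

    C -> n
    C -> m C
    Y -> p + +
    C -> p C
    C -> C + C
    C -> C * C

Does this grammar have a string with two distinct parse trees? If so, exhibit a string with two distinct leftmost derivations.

Witness: m n * n

Derivation 1: C ⇒ m C ⇒ m C * C ⇒ m n * C ⇒ m n * n
Derivation 2: C ⇒ C * C ⇒ m C * C ⇒ m n * C ⇒ m n * n

Two distinct leftmost derivations for the same string.

Ambiguous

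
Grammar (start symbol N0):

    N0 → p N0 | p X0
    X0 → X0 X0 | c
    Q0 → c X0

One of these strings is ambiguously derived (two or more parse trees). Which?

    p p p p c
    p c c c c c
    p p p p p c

p c c c c c

p p p p c: 1 tree
p c c c c c: 14 trees
p p p p p c: 1 tree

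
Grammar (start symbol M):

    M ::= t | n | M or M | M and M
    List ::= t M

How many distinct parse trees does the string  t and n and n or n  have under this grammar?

5

Parse trees for t and n and n or n:
  [M [M [M t] and [M [M n] and [M n]]] or [M n]]
  [M [M [M [M t] and [M n]] and [M n]] or [M n]]
  [M [M t] and [M [M [M n] and [M n]] or [M n]]]
  [M [M t] and [M [M n] and [M [M n] or [M n]]]]
  [M [M [M t] and [M n]] and [M [M n] or [M n]]]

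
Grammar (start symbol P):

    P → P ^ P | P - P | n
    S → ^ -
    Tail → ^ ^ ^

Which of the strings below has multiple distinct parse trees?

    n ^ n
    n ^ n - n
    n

n ^ n - n

n ^ n: 1 tree
n ^ n - n: 2 trees
n: 1 tree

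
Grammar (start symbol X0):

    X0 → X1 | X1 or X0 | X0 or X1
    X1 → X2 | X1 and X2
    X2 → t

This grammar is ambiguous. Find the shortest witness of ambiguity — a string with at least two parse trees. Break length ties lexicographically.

length 1: no string has ≥2 trees
length 3: t or t has 2 parse trees

Two derivations of t or t:
  X0 ⇒ X1 or X0 ⇒ X2 or X0 ⇒ t or X0 ⇒ t or X1 ⇒ t or X2 ⇒ t or t
  X0 ⇒ X0 or X1 ⇒ X1 or X1 ⇒ X2 or X1 ⇒ t or X1 ⇒ t or X2 ⇒ t or t

t or t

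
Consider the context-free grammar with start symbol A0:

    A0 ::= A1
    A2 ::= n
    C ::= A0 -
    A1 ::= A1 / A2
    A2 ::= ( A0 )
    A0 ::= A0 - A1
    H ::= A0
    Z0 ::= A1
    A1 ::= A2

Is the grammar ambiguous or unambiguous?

(Z0, C, H are unreachable from A0, so their rules don't affect L(A0).) The grammar is stratified — A0 handles '-' (left-recursive), A1 handles '/', A2 atoms. Each operator has a fixed associativity and precedence level, so every string has one parse.

Unambiguous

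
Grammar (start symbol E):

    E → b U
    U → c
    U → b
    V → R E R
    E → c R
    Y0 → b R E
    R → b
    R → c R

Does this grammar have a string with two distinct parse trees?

Only E, U, R are reachable from E; ignoring the rest: Each reachable nonterminal has at most one production per leading terminal, and all productions are right-linear; the derivation is determined token-by-token.

Unambiguous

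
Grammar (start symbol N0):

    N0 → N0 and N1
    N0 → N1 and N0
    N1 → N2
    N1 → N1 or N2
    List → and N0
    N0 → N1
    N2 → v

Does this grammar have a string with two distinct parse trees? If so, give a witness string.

Witness: v and v

Derivation 1: N0 ⇒ N0 and N1 ⇒ N1 and N1 ⇒ N2 and N1 ⇒ v and N1 ⇒ v and N2 ⇒ v and v
Derivation 2: N0 ⇒ N1 and N0 ⇒ N2 and N0 ⇒ v and N0 ⇒ v and N1 ⇒ v and N2 ⇒ v and v

Two distinct leftmost derivations for the same string.

Ambiguous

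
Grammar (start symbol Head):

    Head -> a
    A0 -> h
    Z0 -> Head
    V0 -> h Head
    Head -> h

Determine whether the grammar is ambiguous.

Only Head is reachable from Head; ignoring the rest: The reachable rules are right-linear with at most one rule per (nonterminal, next-terminal) pair. Each input token forces the next rule, so parsing is deterministic.

Unambiguous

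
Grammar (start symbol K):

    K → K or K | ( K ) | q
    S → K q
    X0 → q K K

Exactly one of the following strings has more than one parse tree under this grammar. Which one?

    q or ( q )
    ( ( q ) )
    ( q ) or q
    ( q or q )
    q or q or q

q or q or q

q or ( q ): 1 tree
( ( q ) ): 1 tree
( q ) or q: 1 tree
( q or q ): 1 tree
q or q or q: 2 trees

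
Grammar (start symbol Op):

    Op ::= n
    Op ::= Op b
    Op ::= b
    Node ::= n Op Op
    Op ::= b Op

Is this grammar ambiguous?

Ambiguous

Witness: b b

Derivation 1: Op ⇒ Op b ⇒ b b
Derivation 2: Op ⇒ b Op ⇒ b b

Two distinct leftmost derivations for the same string.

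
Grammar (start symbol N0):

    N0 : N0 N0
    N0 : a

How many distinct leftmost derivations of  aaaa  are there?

5

Parse trees for aaaa:
  [N0 [N0 a] [N0 [N0 a] [N0 [N0 a] [N0 a]]]]
  [N0 [N0 a] [N0 [N0 [N0 a] [N0 a]] [N0 a]]]
  [N0 [N0 [N0 a] [N0 a]] [N0 [N0 a] [N0 a]]]
  [N0 [N0 [N0 a] [N0 [N0 a] [N0 a]]] [N0 a]]
  [N0 [N0 [N0 [N0 a] [N0 a]] [N0 a]] [N0 a]]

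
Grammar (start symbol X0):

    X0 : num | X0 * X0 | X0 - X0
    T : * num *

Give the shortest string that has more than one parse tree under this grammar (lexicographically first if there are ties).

length 1: no string has ≥2 trees
length 3: no string has ≥2 trees
length 5: num * num * num has 2 parse trees

Two derivations of num * num * num:
  X0 ⇒ X0 * X0 ⇒ num * X0 ⇒ num * X0 * X0 ⇒ num * num * X0 ⇒ num * num * num
  X0 ⇒ X0 * X0 ⇒ X0 * X0 * X0 ⇒ num * X0 * X0 ⇒ num * num * X0 ⇒ num * num * num

num * num * num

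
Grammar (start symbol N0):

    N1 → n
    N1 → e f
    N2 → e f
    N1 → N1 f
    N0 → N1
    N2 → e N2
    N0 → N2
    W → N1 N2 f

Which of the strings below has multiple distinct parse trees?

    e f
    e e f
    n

e f: 2 trees
e e f: 1 tree
n: 1 tree

e f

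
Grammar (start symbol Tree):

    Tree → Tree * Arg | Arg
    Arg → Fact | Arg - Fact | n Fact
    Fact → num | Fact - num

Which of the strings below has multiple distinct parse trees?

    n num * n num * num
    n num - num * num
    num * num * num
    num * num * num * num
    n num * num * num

n num - num * num

n num * n num * num: 1 tree
n num - num * num: 2 trees
num * num * num: 1 tree
num * num * num * num: 1 tree
n num * num * num: 1 tree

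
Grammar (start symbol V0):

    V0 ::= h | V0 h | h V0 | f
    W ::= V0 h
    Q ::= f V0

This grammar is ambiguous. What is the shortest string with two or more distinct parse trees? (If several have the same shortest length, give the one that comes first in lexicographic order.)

h h

length 1: no string has ≥2 trees
length 2: h h has 2 parse trees

Two derivations of h h:
  V0 ⇒ V0 h ⇒ h h
  V0 ⇒ h V0 ⇒ h h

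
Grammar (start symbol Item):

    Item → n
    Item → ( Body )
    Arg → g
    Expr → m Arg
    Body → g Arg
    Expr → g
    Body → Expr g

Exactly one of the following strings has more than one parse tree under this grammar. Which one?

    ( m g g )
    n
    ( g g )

( g g )

( m g g ): 1 tree
n: 1 tree
( g g ): 2 trees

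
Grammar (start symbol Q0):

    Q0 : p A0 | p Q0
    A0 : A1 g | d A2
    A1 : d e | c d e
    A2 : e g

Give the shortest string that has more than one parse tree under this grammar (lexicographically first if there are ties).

p d e g

length 4: p d e g has 2 parse trees

Two derivations of p d e g:
  Q0 ⇒ p A0 ⇒ p A1 g ⇒ p d e g
  Q0 ⇒ p A0 ⇒ p d A2 ⇒ p d e g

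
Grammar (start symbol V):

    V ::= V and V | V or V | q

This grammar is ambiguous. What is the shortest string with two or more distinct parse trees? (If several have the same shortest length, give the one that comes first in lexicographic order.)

q and q and q

length 1: no string has ≥2 trees
length 3: no string has ≥2 trees
length 5: q and q and q has 2 parse trees

Two derivations of q and q and q:
  V ⇒ V and V ⇒ V and V and V ⇒ q and V and V ⇒ q and q and V ⇒ q and q and q
  V ⇒ V and V ⇒ q and V ⇒ q and V and V ⇒ q and q and V ⇒ q and q and q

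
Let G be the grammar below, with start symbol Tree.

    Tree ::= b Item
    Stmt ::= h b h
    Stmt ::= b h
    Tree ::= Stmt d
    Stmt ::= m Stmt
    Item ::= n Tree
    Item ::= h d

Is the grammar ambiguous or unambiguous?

Ambiguous

Witness: b h d

Derivation 1: Tree ⇒ b Item ⇒ b h d
Derivation 2: Tree ⇒ Stmt d ⇒ b h d

Two distinct leftmost derivations for the same string.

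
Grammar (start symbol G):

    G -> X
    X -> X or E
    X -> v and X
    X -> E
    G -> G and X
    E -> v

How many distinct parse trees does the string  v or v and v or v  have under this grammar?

Parse trees for v or v and v or v:
  [G [G [X [X [E v]] or [E v]]] and [X [X [E v]] or [E v]]]

1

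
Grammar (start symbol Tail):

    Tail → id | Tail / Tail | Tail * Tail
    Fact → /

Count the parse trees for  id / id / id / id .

Parse trees for id / id / id / id:
  [Tail [Tail id] / [Tail [Tail id] / [Tail [Tail id] / [Tail id]]]]
  [Tail [Tail id] / [Tail [Tail [Tail id] / [Tail id]] / [Tail id]]]
  [Tail [Tail [Tail id] / [Tail id]] / [Tail [Tail id] / [Tail id]]]
  [Tail [Tail [Tail id] / [Tail [Tail id] / [Tail id]]] / [Tail id]]
  [Tail [Tail [Tail [Tail id] / [Tail id]] / [Tail id]] / [Tail id]]

5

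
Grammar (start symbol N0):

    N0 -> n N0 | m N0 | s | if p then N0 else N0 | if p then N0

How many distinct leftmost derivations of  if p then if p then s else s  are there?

Parse trees for if p then if p then s else s:
  [N0 if p then [N0 if p then [N0 s]] else [N0 s]]
  [N0 if p then [N0 if p then [N0 s] else [N0 s]]]

2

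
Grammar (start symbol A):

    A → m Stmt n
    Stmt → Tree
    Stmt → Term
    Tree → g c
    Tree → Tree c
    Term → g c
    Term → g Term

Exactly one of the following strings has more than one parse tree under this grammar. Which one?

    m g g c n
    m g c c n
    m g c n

m g c n

m g g c n: 1 tree
m g c c n: 1 tree
m g c n: 2 trees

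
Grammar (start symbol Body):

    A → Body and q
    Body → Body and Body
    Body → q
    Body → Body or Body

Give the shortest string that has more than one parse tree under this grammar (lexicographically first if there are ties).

length 1: no string has ≥2 trees
length 3: no string has ≥2 trees
length 5: q and q and q has 2 parse trees

Two derivations of q and q and q:
  Body ⇒ Body and Body ⇒ Body and Body and Body ⇒ q and Body and Body ⇒ q and q and Body ⇒ q and q and q
  Body ⇒ Body and Body ⇒ q and Body ⇒ q and Body and Body ⇒ q and q and Body ⇒ q and q and q

q and q and q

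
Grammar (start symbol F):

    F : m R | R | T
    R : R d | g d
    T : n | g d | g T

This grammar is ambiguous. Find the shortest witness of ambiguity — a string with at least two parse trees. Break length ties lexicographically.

length 1: no string has ≥2 trees
length 2: g d has 2 parse trees

Two derivations of g d:
  F ⇒ R ⇒ g d
  F ⇒ T ⇒ g d

g d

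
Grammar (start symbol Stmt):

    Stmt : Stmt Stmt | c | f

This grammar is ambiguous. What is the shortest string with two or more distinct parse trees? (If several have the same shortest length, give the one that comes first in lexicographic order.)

c c c

length 1: no string has ≥2 trees
length 2: no string has ≥2 trees
length 3: c c c has 2 parse trees

Two derivations of c c c:
  Stmt ⇒ Stmt Stmt ⇒ Stmt Stmt Stmt ⇒ c Stmt Stmt ⇒ c c Stmt ⇒ c c c
  Stmt ⇒ Stmt Stmt ⇒ c Stmt ⇒ c Stmt Stmt ⇒ c c Stmt ⇒ c c c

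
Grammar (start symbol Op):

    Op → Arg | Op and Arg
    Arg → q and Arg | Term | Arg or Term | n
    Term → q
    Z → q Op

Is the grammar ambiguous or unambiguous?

Witness: q and n

Derivation 1: Op ⇒ Arg ⇒ q and Arg ⇒ q and n
Derivation 2: Op ⇒ Op and Arg ⇒ Arg and Arg ⇒ Term and Arg ⇒ q and Arg ⇒ q and n

Two distinct leftmost derivations for the same string.

Ambiguous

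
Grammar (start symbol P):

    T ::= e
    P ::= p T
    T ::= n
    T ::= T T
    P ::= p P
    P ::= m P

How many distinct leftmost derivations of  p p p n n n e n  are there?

Parse trees for p p p n n n e n (showing first 6 of 14):
  [P p [P p [P p [T [T n] [T [T n] [T [T n] [T [T e] [T n]]]]]]]]
  [P p [P p [P p [T [T n] [T [T n] [T [T [T n] [T e]] [T n]]]]]]]
  [P p [P p [P p [T [T n] [T [T [T n] [T n]] [T [T e] [T n]]]]]]]
  [P p [P p [P p [T [T n] [T [T [T n] [T [T n] [T e]]] [T n]]]]]]
  [P p [P p [P p [T [T n] [T [T [T [T n] [T n]] [T e]] [T n]]]]]]
  [P p [P p [P p [T [T [T n] [T n]] [T [T n] [T [T e] [T n]]]]]]]

14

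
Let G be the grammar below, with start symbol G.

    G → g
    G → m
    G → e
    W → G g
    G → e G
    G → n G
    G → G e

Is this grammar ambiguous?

Witness: e e

Derivation 1: G ⇒ e G ⇒ e e
Derivation 2: G ⇒ G e ⇒ e e

Two distinct leftmost derivations for the same string.

Ambiguous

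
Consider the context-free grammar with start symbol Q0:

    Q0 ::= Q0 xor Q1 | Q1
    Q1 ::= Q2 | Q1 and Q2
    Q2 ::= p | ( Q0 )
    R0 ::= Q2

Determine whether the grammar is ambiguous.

Unambiguous

Only Q0, Q1, Q2 are reachable from Q0; ignoring the rest: Q0 → Q0 xor Q1 | Q1  ;  Q1 → Q1 and Q2 | Q2  — a left-associative chain with Q2 at the bottom. Each string factors uniquely by precedence.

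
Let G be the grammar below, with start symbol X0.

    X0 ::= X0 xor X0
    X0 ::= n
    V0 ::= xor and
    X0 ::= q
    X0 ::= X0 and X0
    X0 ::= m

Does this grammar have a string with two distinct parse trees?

Ambiguous

Witness: m and m and m

Derivation 1: X0 ⇒ X0 and X0 ⇒ X0 and X0 and X0 ⇒ m and X0 and X0 ⇒ m and m and X0 ⇒ m and m and m
Derivation 2: X0 ⇒ X0 and X0 ⇒ m and X0 ⇒ m and X0 and X0 ⇒ m and m and X0 ⇒ m and m and m

Two distinct leftmost derivations for the same string.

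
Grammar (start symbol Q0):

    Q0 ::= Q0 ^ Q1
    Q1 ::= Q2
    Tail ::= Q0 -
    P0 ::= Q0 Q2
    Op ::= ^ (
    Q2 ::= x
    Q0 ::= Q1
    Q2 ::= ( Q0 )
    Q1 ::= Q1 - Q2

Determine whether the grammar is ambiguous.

Unambiguous

Only Q0, Q1, Q2 are reachable from Q0; ignoring the rest: Q0 → Q0 ^ Q1 | Q1  ;  Q1 → Q1 - Q2 | Q2  — a left-associative chain with Q2 at the bottom. Each string factors uniquely by precedence.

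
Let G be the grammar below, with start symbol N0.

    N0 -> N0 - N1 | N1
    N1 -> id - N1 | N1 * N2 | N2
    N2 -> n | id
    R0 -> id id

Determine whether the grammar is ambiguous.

Witness: id - id

Derivation 1: N0 ⇒ N0 - N1 ⇒ N1 - N1 ⇒ N2 - N1 ⇒ id - N1 ⇒ id - N2 ⇒ id - id
Derivation 2: N0 ⇒ N1 ⇒ id - N1 ⇒ id - N2 ⇒ id - id

Two distinct leftmost derivations for the same string.

Ambiguous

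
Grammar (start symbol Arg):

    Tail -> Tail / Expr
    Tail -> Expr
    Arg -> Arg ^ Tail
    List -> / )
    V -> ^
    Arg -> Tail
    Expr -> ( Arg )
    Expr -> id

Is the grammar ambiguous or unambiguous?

Unambiguous

(V, List are unreachable from Arg, so their rules don't affect L(Arg).) Arg → Arg ^ Tail | Tail  ;  Tail → Tail / Expr | Expr  — a left-associative chain with Expr at the bottom. Each string factors uniquely by precedence.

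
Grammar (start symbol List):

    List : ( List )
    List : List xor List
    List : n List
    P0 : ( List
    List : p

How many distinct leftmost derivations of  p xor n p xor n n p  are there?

Parse trees for p xor n p xor n n p:
  [List [List p] xor [List [List n [List p]] xor [List n [List n [List p]]]]]
  [List [List p] xor [List n [List [List p] xor [List n [List n [List p]]]]]]
  [List [List [List p] xor [List n [List p]]] xor [List n [List n [List p]]]]

3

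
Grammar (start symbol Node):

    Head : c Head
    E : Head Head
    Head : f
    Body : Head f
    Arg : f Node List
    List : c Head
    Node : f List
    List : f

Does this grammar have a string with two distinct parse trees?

Unambiguous

(Arg, Body, E are unreachable from Node, so their rules don't affect L(Node).) The reachable rules are right-linear with at most one rule per (nonterminal, next-terminal) pair. Each input token forces the next rule, so parsing is deterministic.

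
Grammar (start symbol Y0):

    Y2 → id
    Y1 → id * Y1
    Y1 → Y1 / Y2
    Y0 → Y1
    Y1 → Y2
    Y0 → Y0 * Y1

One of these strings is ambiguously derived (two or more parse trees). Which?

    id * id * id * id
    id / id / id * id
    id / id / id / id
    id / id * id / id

id * id * id * id: 8 trees
id / id / id * id: 1 tree
id / id / id / id: 1 tree
id / id * id / id: 1 tree

id * id * id * id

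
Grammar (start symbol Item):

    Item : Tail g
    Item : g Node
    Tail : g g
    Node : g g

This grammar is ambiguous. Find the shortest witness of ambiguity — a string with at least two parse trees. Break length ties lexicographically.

length 3: g g g has 2 parse trees

Two derivations of g g g:
  Item ⇒ Tail g ⇒ g g g
  Item ⇒ g Node ⇒ g g g

g g g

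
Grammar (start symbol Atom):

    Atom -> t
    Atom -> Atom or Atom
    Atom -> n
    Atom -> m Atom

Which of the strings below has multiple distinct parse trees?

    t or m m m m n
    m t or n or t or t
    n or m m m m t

t or m m m m n: 1 tree
m t or n or t or t: 14 trees
n or m m m m t: 1 tree

m t or n or t or t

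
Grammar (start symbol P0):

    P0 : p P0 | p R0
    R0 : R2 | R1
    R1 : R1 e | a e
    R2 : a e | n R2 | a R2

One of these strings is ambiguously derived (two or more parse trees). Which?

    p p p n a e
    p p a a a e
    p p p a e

p p p n a e: 1 tree
p p a a a e: 1 tree
p p p a e: 2 trees

p p p a e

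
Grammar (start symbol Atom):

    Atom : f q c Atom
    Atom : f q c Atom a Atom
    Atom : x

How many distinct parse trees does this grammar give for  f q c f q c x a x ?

Parse trees for f q c f q c x a x:
  [Atom f q c [Atom f q c [Atom x] a [Atom x]]]
  [Atom f q c [Atom f q c [Atom x]] a [Atom x]]

2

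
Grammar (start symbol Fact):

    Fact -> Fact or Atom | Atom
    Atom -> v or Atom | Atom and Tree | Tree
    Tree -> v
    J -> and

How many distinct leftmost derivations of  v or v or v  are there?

Parse trees for v or v or v:
  [Fact [Fact [Atom [Tree v]]] or [Atom v or [Atom [Tree v]]]]
  [Fact [Fact [Fact [Atom [Tree v]]] or [Atom [Tree v]]] or [Atom [Tree v]]]
  [Fact [Fact [Atom v or [Atom [Tree v]]]] or [Atom [Tree v]]]
  [Fact [Atom v or [Atom v or [Atom [Tree v]]]]]

4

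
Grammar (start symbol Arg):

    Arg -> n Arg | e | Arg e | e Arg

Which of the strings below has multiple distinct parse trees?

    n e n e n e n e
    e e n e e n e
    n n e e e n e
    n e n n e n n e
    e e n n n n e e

e e n n n n e e

n e n e n e n e: 1 tree
e e n e e n e: 1 tree
n n e e e n e: 1 tree
n e n n e n n e: 1 tree
e e n n n n e e: 8 trees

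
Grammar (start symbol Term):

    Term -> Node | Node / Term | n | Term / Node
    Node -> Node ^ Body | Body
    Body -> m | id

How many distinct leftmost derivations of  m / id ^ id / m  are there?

4

Parse trees for m / id ^ id / m:
  [Term [Node [Body m]] / [Term [Node [Node [Body id]] ^ [Body id]] / [Term [Node [Body m]]]]]
  [Term [Node [Body m]] / [Term [Term [Node [Node [Body id]] ^ [Body id]]] / [Node [Body m]]]]
  [Term [Term [Node [Body m]] / [Term [Node [Node [Body id]] ^ [Body id]]]] / [Node [Body m]]]
  [Term [Term [Term [Node [Body m]]] / [Node [Node [Body id]] ^ [Body id]]] / [Node [Body m]]]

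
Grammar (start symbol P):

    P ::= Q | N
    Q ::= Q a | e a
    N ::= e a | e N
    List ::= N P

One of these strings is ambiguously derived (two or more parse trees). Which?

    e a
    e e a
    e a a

e a: 2 trees
e e a: 1 tree
e a a: 1 tree

e a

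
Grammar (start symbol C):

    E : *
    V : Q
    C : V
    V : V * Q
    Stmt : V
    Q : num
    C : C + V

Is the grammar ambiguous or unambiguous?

Only C, V, Q are reachable from C; ignoring the rest: The grammar is stratified — C handles '+' (left-recursive), V handles '*', Q atoms. Each operator has a fixed associativity and precedence level, so every string has one parse.

Unambiguous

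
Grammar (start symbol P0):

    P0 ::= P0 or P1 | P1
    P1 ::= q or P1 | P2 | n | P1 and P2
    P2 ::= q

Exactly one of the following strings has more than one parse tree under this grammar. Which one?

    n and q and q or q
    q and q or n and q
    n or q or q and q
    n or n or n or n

n or q or q and q

n and q and q or q: 1 tree
q and q or n and q: 1 tree
n or q or q and q: 3 trees
n or n or n or n: 1 tree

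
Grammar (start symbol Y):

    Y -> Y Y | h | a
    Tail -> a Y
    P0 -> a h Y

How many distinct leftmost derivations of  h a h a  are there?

5

Parse trees for h a h a:
  [Y [Y h] [Y [Y a] [Y [Y h] [Y a]]]]
  [Y [Y h] [Y [Y [Y a] [Y h]] [Y a]]]
  [Y [Y [Y h] [Y a]] [Y [Y h] [Y a]]]
  [Y [Y [Y h] [Y [Y a] [Y h]]] [Y a]]
  [Y [Y [Y [Y h] [Y a]] [Y h]] [Y a]]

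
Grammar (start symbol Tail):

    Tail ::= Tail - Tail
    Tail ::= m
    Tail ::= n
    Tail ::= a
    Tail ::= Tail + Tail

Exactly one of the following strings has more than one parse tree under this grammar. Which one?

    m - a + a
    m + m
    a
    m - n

m - a + a

m - a + a: 2 trees
m + m: 1 tree
a: 1 tree
m - n: 1 tree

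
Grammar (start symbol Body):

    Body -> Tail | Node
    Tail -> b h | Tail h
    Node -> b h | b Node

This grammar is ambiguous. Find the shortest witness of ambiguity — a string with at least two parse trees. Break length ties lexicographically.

length 2: b h has 2 parse trees

Two derivations of b h:
  Body ⇒ Tail ⇒ b h
  Body ⇒ Node ⇒ b h

b h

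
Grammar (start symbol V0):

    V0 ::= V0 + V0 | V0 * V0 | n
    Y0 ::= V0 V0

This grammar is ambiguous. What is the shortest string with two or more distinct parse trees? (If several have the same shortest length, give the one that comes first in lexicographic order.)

n * n * n

length 1: no string has ≥2 trees
length 3: no string has ≥2 trees
length 5: n * n * n has 2 parse trees

Two derivations of n * n * n:
  V0 ⇒ V0 * V0 ⇒ V0 * V0 * V0 ⇒ n * V0 * V0 ⇒ n * n * V0 ⇒ n * n * n
  V0 ⇒ V0 * V0 ⇒ n * V0 ⇒ n * V0 * V0 ⇒ n * n * V0 ⇒ n * n * n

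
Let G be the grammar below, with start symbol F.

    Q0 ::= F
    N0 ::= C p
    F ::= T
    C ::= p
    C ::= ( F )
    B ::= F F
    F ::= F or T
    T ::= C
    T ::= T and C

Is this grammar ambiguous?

Only F, T, C are reachable from F; ignoring the rest: F → F or T | T  ;  T → T and C | C  — a left-associative chain with C at the bottom. Each string factors uniquely by precedence.

Unambiguous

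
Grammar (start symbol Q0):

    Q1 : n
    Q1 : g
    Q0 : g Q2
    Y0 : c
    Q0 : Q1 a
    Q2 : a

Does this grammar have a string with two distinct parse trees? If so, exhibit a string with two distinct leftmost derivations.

Ambiguous

Witness: g a

Derivation 1: Q0 ⇒ g Q2 ⇒ g a
Derivation 2: Q0 ⇒ Q1 a ⇒ g a

Two distinct leftmost derivations for the same string.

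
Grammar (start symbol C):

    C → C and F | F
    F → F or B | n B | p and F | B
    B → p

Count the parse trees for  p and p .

Parse trees for p and p:
  [C [C [F [B p]]] and [F [B p]]]
  [C [F p and [F [B p]]]]

2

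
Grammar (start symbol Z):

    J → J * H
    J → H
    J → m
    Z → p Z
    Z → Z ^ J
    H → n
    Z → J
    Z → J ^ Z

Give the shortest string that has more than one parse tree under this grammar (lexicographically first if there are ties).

length 1: no string has ≥2 trees
length 2: no string has ≥2 trees
length 3: m ^ m has 2 parse trees

Two derivations of m ^ m:
  Z ⇒ Z ^ J ⇒ J ^ J ⇒ m ^ J ⇒ m ^ m
  Z ⇒ J ^ Z ⇒ m ^ Z ⇒ m ^ J ⇒ m ^ m

m ^ m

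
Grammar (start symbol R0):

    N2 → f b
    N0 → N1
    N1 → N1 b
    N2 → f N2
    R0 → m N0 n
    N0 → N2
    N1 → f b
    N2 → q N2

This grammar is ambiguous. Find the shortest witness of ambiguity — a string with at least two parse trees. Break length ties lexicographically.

m f b n

length 4: m f b n has 2 parse trees

Two derivations of m f b n:
  R0 ⇒ m N0 n ⇒ m N1 n ⇒ m f b n
  R0 ⇒ m N0 n ⇒ m N2 n ⇒ m f b n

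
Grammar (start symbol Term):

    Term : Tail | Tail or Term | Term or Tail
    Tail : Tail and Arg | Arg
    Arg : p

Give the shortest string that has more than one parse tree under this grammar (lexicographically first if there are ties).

p or p

length 1: no string has ≥2 trees
length 3: p or p has 2 parse trees

Two derivations of p or p:
  Term ⇒ Tail or Term ⇒ Arg or Term ⇒ p or Term ⇒ p or Tail ⇒ p or Arg ⇒ p or p
  Term ⇒ Term or Tail ⇒ Tail or Tail ⇒ Arg or Tail ⇒ p or Tail ⇒ p or Arg ⇒ p or p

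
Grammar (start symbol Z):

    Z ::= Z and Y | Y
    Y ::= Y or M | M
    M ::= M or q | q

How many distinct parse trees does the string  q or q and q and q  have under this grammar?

Parse trees for q or q and q and q:
  [Z [Z [Z [Y [Y [M q]] or [M q]]] and [Y [M q]]] and [Y [M q]]]
  [Z [Z [Z [Y [M [M q] or q]]] and [Y [M q]]] and [Y [M q]]]

2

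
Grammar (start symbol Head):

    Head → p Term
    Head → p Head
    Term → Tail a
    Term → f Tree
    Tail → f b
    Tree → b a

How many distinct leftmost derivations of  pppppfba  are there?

Parse trees for pppppfba:
  [Head p [Head p [Head p [Head p [Head p [Term [Tail f b] a]]]]]]
  [Head p [Head p [Head p [Head p [Head p [Term f [Tree b a]]]]]]]

2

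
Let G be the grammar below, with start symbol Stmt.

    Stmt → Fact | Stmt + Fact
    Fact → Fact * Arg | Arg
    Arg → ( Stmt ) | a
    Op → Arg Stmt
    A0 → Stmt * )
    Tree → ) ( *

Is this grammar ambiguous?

Unambiguous

Only Stmt, Fact, Arg are reachable from Stmt; ignoring the rest: This is a standard precedence ladder (Stmt over Fact over Arg), with each level left-recursive on its own operator ('+' at Stmt, '*' at Fact). That structure is LR(1), hence unambiguous.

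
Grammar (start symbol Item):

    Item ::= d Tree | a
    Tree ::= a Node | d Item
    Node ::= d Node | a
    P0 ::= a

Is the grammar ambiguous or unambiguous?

Only Item, Tree, Node are reachable from Item; ignoring the rest: Each reachable nonterminal has at most one production per leading terminal, and all productions are right-linear; the derivation is determined token-by-token.

Unambiguous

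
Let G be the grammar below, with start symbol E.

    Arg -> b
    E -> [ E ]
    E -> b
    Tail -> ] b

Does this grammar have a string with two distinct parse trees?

Unambiguous

Only E is reachable from E; ignoring the rest: Each string is a nest of matched brackets around a single atom. An opening bracket forces the recursive rule; an atom forces the base rule.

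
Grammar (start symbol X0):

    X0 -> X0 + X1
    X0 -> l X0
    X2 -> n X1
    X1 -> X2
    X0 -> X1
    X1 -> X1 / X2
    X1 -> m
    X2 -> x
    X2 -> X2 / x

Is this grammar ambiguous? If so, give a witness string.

Witness: x / x

Derivation 1: X0 ⇒ X1 ⇒ X2 ⇒ X2 / x ⇒ x / x
Derivation 2: X0 ⇒ X1 ⇒ X1 / X2 ⇒ X2 / X2 ⇒ x / X2 ⇒ x / x

Two distinct leftmost derivations for the same string.

Ambiguous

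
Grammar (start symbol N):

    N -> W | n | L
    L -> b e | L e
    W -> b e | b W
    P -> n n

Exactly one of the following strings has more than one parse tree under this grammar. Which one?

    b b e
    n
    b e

b e

b b e: 1 tree
n: 1 tree
b e: 2 trees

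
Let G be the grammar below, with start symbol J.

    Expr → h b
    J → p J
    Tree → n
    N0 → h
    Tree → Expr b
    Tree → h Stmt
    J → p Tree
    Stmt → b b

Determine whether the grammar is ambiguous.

Ambiguous

Witness: p h b b

Derivation 1: J ⇒ p Tree ⇒ p Expr b ⇒ p h b b
Derivation 2: J ⇒ p Tree ⇒ p h Stmt ⇒ p h b b

Two distinct leftmost derivations for the same string.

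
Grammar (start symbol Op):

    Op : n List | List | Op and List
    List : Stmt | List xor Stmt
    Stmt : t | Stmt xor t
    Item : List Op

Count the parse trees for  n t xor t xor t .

4

Parse trees for n t xor t xor t:
  [Op n [List [Stmt [Stmt [Stmt t] xor t] xor t]]]
  [Op n [List [List [Stmt t]] xor [Stmt [Stmt t] xor t]]]
  [Op n [List [List [Stmt [Stmt t] xor t]] xor [Stmt t]]]
  [Op n [List [List [List [Stmt t]] xor [Stmt t]] xor [Stmt t]]]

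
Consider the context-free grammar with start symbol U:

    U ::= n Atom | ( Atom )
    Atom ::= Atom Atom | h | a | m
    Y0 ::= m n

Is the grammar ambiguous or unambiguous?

Ambiguous

Witness: n a a a

Derivation 1: U ⇒ n Atom ⇒ n Atom Atom ⇒ n Atom Atom Atom ⇒ n a Atom Atom ⇒ n a a Atom ⇒ n a a a
Derivation 2: U ⇒ n Atom ⇒ n Atom Atom ⇒ n a Atom ⇒ n a Atom Atom ⇒ n a a Atom ⇒ n a a a

Two distinct leftmost derivations for the same string.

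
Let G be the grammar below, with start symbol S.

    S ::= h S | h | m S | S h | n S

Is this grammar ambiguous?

Witness: h h

Derivation 1: S ⇒ h S ⇒ h h
Derivation 2: S ⇒ S h ⇒ h h

Two distinct leftmost derivations for the same string.

Ambiguous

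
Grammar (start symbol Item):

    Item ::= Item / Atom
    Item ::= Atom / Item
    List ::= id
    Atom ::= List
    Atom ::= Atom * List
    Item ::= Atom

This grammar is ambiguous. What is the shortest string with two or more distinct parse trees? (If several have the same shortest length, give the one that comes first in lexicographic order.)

id / id

length 1: no string has ≥2 trees
length 3: id / id has 2 parse trees

Two derivations of id / id:
  Item ⇒ Item / Atom ⇒ Atom / Atom ⇒ List / Atom ⇒ id / Atom ⇒ id / List ⇒ id / id
  Item ⇒ Atom / Item ⇒ List / Item ⇒ id / Item ⇒ id / Atom ⇒ id / List ⇒ id / id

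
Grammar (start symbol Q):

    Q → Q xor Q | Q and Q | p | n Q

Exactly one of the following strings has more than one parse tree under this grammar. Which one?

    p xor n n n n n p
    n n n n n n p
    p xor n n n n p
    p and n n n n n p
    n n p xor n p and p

p xor n n n n n p: 1 tree
n n n n n n p: 1 tree
p xor n n n n p: 1 tree
p and n n n n n p: 1 tree
n n p xor n p and p: 12 trees

n n p xor n p and p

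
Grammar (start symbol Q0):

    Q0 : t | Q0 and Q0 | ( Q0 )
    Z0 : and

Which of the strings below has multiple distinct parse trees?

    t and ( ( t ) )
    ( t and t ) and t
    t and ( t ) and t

t and ( t ) and t

t and ( ( t ) ): 1 tree
( t and t ) and t: 1 tree
t and ( t ) and t: 2 trees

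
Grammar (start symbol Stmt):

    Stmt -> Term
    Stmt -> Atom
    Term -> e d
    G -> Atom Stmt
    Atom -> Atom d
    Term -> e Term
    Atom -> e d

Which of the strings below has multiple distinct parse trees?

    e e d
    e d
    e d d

e d

e e d: 1 tree
e d: 2 trees
e d d: 1 tree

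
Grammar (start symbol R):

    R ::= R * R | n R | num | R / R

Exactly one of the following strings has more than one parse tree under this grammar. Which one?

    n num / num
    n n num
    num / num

n num / num

n num / num: 2 trees
n n num: 1 tree
num / num: 1 tree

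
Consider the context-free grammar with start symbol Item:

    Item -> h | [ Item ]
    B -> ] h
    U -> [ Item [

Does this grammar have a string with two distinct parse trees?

Unambiguous

Only Item is reachable from Item; ignoring the rest: Each string is a nest of matched brackets around a single atom. An opening bracket forces the recursive rule; an atom forces the base rule.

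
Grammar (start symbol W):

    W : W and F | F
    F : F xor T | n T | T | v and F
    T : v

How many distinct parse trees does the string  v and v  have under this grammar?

Parse trees for v and v:
  [W [W [F [T v]]] and [F [T v]]]
  [W [F v and [F [T v]]]]

2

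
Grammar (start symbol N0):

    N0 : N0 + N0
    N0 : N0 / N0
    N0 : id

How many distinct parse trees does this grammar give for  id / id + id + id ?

Parse trees for id / id + id + id:
  [N0 [N0 [N0 id] / [N0 id]] + [N0 [N0 id] + [N0 id]]]
  [N0 [N0 [N0 [N0 id] / [N0 id]] + [N0 id]] + [N0 id]]
  [N0 [N0 [N0 id] / [N0 [N0 id] + [N0 id]]] + [N0 id]]
  [N0 [N0 id] / [N0 [N0 id] + [N0 [N0 id] + [N0 id]]]]
  [N0 [N0 id] / [N0 [N0 [N0 id] + [N0 id]] + [N0 id]]]

5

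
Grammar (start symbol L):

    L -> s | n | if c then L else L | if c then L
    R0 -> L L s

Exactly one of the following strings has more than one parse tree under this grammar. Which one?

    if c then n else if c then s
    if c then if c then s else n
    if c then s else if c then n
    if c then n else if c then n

if c then if c then s else n

if c then n else if c then s: 1 tree
if c then if c then s else n: 2 trees
if c then s else if c then n: 1 tree
if c then n else if c then n: 1 tree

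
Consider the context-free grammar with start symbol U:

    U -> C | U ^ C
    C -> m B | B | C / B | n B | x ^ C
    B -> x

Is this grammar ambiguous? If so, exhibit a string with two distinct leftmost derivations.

Ambiguous

Witness: x ^ x

Derivation 1: U ⇒ C ⇒ x ^ C ⇒ x ^ B ⇒ x ^ x
Derivation 2: U ⇒ U ^ C ⇒ C ^ C ⇒ B ^ C ⇒ x ^ C ⇒ x ^ B ⇒ x ^ x

Two distinct leftmost derivations for the same string.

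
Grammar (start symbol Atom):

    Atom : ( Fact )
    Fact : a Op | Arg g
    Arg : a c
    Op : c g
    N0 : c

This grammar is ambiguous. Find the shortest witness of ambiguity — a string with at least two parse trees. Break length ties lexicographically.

( a c g )

length 5: ( a c g ) has 2 parse trees

Two derivations of ( a c g ):
  Atom ⇒ ( Fact ) ⇒ ( a Op ) ⇒ ( a c g )
  Atom ⇒ ( Fact ) ⇒ ( Arg g ) ⇒ ( a c g )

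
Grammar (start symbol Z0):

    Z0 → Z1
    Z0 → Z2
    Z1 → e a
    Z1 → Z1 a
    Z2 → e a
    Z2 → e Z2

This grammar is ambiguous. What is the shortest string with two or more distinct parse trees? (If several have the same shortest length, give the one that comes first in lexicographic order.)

e a

length 2: e a has 2 parse trees

Two derivations of e a:
  Z0 ⇒ Z1 ⇒ e a
  Z0 ⇒ Z2 ⇒ e a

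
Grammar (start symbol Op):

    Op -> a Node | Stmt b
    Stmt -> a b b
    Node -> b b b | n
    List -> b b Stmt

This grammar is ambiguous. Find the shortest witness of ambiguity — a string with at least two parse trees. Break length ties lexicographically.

length 2: no string has ≥2 trees
length 4: a b b b has 2 parse trees

Two derivations of a b b b:
  Op ⇒ a Node ⇒ a b b b
  Op ⇒ Stmt b ⇒ a b b b

a b b b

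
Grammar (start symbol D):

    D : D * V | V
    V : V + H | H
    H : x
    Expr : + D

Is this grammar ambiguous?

Unambiguous

(Expr is unreachable from D, so its rules don't affect L(D).) The grammar is stratified — D handles '*' (left-recursive), V handles '+', H atoms. Each operator has a fixed associativity and precedence level, so every string has one parse.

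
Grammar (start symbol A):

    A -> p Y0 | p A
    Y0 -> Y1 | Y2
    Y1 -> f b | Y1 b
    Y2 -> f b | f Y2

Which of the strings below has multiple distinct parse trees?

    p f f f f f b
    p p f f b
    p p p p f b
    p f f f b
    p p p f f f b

p f f f f f b: 1 tree
p p f f b: 1 tree
p p p p f b: 2 trees
p f f f b: 1 tree
p p p f f f b: 1 tree

p p p p f b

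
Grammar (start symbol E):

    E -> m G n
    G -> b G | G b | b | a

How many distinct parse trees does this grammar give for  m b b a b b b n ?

Parse trees for m b b a b b b n (showing first 6 of 10):
  [E m [G b [G b [G [G [G [G a] b] b] b]]] n]
  [E m [G b [G [G b [G [G [G a] b] b]] b]] n]
  [E m [G b [G [G [G b [G [G a] b]] b] b]] n]
  [E m [G b [G [G [G [G b [G a]] b] b] b]] n]
  [E m [G [G b [G b [G [G [G a] b] b]]] b] n]
  [E m [G [G b [G [G b [G [G a] b]] b]] b] n]

10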